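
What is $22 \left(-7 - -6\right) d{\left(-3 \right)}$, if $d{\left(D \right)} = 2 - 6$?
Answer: $88$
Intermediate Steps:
$d{\left(D \right)} = -4$ ($d{\left(D \right)} = 2 - 6 = -4$)
$22 \left(-7 - -6\right) d{\left(-3 \right)} = 22 \left(-7 - -6\right) \left(-4\right) = 22 \left(-7 + 6\right) \left(-4\right) = 22 \left(-1\right) \left(-4\right) = \left(-22\right) \left(-4\right) = 88$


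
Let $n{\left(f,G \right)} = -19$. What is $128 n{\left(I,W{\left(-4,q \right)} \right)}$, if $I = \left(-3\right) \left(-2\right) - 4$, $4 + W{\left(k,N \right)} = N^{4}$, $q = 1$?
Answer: $-2432$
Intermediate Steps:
$W{\left(k,N \right)} = -4 + N^{4}$
$I = 2$ ($I = 6 - 4 = 2$)
$128 n{\left(I,W{\left(-4,q \right)} \right)} = 128 \left(-19\right) = -2432$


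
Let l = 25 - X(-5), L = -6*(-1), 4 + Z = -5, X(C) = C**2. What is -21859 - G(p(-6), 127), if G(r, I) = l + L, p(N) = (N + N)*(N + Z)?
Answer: -21865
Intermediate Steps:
Z = -9 (Z = -4 - 5 = -9)
p(N) = 2*N*(-9 + N) (p(N) = (N + N)*(N - 9) = (2*N)*(-9 + N) = 2*N*(-9 + N))
L = 6
l = 0 (l = 25 - 1*(-5)**2 = 25 - 1*25 = 25 - 25 = 0)
G(r, I) = 6 (G(r, I) = 0 + 6 = 6)
-21859 - G(p(-6), 127) = -21859 - 1*6 = -21859 - 6 = -21865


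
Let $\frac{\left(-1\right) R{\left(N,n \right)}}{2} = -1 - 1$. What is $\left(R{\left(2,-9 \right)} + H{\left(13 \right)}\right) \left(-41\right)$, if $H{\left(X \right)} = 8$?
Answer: $-492$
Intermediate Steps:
$R{\left(N,n \right)} = 4$ ($R{\left(N,n \right)} = - 2 \left(-1 - 1\right) = \left(-2\right) \left(-2\right) = 4$)
$\left(R{\left(2,-9 \right)} + H{\left(13 \right)}\right) \left(-41\right) = \left(4 + 8\right) \left(-41\right) = 12 \left(-41\right) = -492$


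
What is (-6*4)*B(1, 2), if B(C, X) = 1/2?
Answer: -12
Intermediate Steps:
B(C, X) = ½
(-6*4)*B(1, 2) = -6*4*(½) = -24*½ = -12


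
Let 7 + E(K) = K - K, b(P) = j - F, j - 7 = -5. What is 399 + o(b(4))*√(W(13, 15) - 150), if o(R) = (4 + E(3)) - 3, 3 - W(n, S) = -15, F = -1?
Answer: 399 - 12*I*√33 ≈ 399.0 - 68.935*I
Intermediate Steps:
j = 2 (j = 7 - 5 = 2)
W(n, S) = 18 (W(n, S) = 3 - 1*(-15) = 3 + 15 = 18)
b(P) = 3 (b(P) = 2 - 1*(-1) = 2 + 1 = 3)
E(K) = -7 (E(K) = -7 + (K - K) = -7 + 0 = -7)
o(R) = -6 (o(R) = (4 - 7) - 3 = -3 - 3 = -6)
399 + o(b(4))*√(W(13, 15) - 150) = 399 - 6*√(18 - 150) = 399 - 12*I*√33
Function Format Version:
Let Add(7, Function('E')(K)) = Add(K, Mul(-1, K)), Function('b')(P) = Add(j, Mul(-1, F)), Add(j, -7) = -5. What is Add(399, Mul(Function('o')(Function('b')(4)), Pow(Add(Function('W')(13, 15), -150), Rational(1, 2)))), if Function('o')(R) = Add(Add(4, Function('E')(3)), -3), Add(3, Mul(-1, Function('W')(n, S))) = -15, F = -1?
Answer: Add(399, Mul(-12, I, Pow(33, Rational(1, 2)))) ≈ Add(399.00, Mul(-68.935, I))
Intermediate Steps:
j = 2 (j = Add(7, -5) = 2)
Function('W')(n, S) = 18 (Function('W')(n, S) = Add(3, Mul(-1, -15)) = Add(3, 15) = 18)
Function('b')(P) = 3 (Function('b')(P) = Add(2, Mul(-1, -1)) = Add(2, 1) = 3)
Function('E')(K) = -7 (Function('E')(K) = Add(-7, Add(K, Mul(-1, K))) = Add(-7, 0) = -7)
Function('o')(R) = -6 (Function('o')(R) = Add(Add(4, -7), -3) = Add(-3, -3) = -6)
Add(399, Mul(Function('o')(Function('b')(4)), Pow(Add(Function('W')(13, 15), -150), Rational(1, 2)))) = Add(399, Mul(-6, Pow(Add(18, -150), Rational(1, 2)))) = Add(399, Mul(-6, Pow(-132, Rational(1, 2)))) = Add(399, Mul(-6, Mul(2, I, Pow(33, Rational(1, 2))))) = Add(399, Mul(-12, I, Pow(33, Rational(1, 2))))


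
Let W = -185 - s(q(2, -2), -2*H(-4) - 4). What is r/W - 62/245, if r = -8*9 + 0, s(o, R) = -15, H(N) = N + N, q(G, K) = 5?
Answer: 142/833 ≈ 0.17047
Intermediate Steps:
H(N) = 2*N
r = -72 (r = -72 + 0 = -72)
W = -170 (W = -185 - 1*(-15) = -185 + 15 = -170)
r/W - 62/245 = -72/(-170) - 62/245 = -72*(-1/170) - 62*1/245 = 36/85 - 62/245 = 142/833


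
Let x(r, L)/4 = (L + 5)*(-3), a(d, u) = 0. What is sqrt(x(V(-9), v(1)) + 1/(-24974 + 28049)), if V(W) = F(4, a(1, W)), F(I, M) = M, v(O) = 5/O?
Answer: I*sqrt(45386877)/615 ≈ 10.954*I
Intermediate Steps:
V(W) = 0
x(r, L) = -60 - 12*L (x(r, L) = 4*((L + 5)*(-3)) = 4*((5 + L)*(-3)) = 4*(-15 - 3*L) = -60 - 12*L)
sqrt(x(V(-9), v(1)) + 1/(-24974 + 28049)) = sqrt((-60 - 60/1) + 1/(-24974 + 28049)) = sqrt((-60 - 60) + 1/3075) = sqrt(-120 + 1/3075) = sqrt(-368999/3075) = I*sqrt(45386877)/615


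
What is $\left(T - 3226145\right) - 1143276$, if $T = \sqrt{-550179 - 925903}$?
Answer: $-4369421 + i \sqrt{1476082} \approx -4.3694 \cdot 10^{6} + 1214.9 i$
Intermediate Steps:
$T = i \sqrt{1476082}$ ($T = \sqrt{-1476082} = i \sqrt{1476082} \approx 1214.9 i$)
$\left(T - 3226145\right) - 1143276 = \left(i \sqrt{1476082} - 3226145\right) - 1143276 = \left(-3226145 + i \sqrt{1476082}\right) - 1143276 = -4369421 + i \sqrt{1476082}$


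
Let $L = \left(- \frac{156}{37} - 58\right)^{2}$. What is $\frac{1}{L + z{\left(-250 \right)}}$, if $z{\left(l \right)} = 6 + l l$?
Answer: $\frac{1369}{90869918} \approx 1.5065 \cdot 10^{-5}$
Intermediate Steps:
$L = \frac{5299204}{1369}$ ($L = \left(\left(-156\right) \frac{1}{37} - 58\right)^{2} = \left(- \frac{156}{37} - 58\right)^{2} = \left(- \frac{2302}{37}\right)^{2} = \frac{5299204}{1369} \approx 3870.9$)
$z{\left(l \right)} = 6 + l^{2}$
$\frac{1}{L + z{\left(-250 \right)}} = \frac{1}{\frac{5299204}{1369} + \left(6 + \left(-250\right)^{2}\right)} = \frac{1}{\frac{5299204}{1369} + \left(6 + 62500\right)} = \frac{1}{\frac{5299204}{1369} + 62506} = \frac{1}{\frac{90869918}{1369}} = \frac{1369}{90869918}$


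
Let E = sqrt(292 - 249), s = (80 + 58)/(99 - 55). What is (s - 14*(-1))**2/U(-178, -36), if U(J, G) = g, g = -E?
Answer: -142129*sqrt(43)/20812 ≈ -44.782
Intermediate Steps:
s = 69/22 (s = 138/44 = 138*(1/44) = 69/22 ≈ 3.1364)
E = sqrt(43) ≈ 6.5574
g = -sqrt(43) ≈ -6.5574
U(J, G) = -sqrt(43)
(s - 14*(-1))**2/U(-178, -36) = (69/22 - 14*(-1))**2/((-sqrt(43))) = (69/22 + 14)**2*(-sqrt(43)/43) = (377/22)**2*(-sqrt(43)/43) = 142129*(-sqrt(43)/43)/484 = -142129*sqrt(43)/20812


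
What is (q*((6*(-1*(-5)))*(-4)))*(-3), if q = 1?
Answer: 360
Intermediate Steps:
(q*((6*(-1*(-5)))*(-4)))*(-3) = (1*((6*(-1*(-5)))*(-4)))*(-3) = (1*((6*5)*(-4)))*(-3) = (1*(30*(-4)))*(-3) = (1*(-120))*(-3) = -120*(-3) = 360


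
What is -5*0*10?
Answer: 0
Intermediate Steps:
-5*0*10 = 0*10 = 0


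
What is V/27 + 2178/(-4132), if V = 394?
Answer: 784601/55782 ≈ 14.065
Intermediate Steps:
V/27 + 2178/(-4132) = 394/27 + 2178/(-4132) = 394*(1/27) + 2178*(-1/4132) = 394/27 - 1089/2066 = 784601/55782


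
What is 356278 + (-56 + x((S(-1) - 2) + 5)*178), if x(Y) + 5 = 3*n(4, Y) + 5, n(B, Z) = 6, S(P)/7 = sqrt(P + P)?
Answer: 359426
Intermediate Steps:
S(P) = 7*sqrt(2)*sqrt(P) (S(P) = 7*sqrt(P + P) = 7*sqrt(2*P) = 7*(sqrt(2)*sqrt(P)) = 7*sqrt(2)*sqrt(P))
x(Y) = 18 (x(Y) = -5 + (3*6 + 5) = -5 + (18 + 5) = -5 + 23 = 18)
356278 + (-56 + x((S(-1) - 2) + 5)*178) = 356278 + (-56 + 18*178) = 356278 + (-56 + 3204) = 356278 + 3148 = 359426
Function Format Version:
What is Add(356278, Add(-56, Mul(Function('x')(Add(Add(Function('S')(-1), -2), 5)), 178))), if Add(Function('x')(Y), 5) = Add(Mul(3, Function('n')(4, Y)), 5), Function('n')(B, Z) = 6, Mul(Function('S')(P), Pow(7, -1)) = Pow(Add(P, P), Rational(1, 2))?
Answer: 359426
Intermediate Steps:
Function('S')(P) = Mul(7, Pow(2, Rational(1, 2)), Pow(P, Rational(1, 2))) (Function('S')(P) = Mul(7, Pow(Add(P, P), Rational(1, 2))) = Mul(7, Pow(Mul(2, P), Rational(1, 2))) = Mul(7, Mul(Pow(2, Rational(1, 2)), Pow(P, Rational(1, 2)))) = Mul(7, Pow(2, Rational(1, 2)), Pow(P, Rational(1, 2))))
Function('x')(Y) = 18 (Function('x')(Y) = Add(-5, Add(Mul(3, 6), 5)) = Add(-5, Add(18, 5)) = Add(-5, 23) = 18)
Add(356278, Add(-56, Mul(Function('x')(Add(Add(Function('S')(-1), -2), 5)), 178))) = Add(356278, Add(-56, Mul(18, 178))) = Add(356278, Add(-56, 3204)) = Add(356278, 3148) = 359426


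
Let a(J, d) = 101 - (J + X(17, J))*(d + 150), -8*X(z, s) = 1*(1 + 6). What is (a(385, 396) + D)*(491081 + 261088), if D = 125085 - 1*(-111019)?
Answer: 79647927579/4 ≈ 1.9912e+10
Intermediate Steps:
D = 236104 (D = 125085 + 111019 = 236104)
X(z, s) = -7/8 (X(z, s) = -(1 + 6)/8 = -7/8)
a(J, d) = 101 - (150 + d)*(-7/8 + J) (a(J, d) = 101 - (J - 7/8)*(d + 150) = 101 - (-7/8 + J)*(150 + d) = 101 - (150 + d)*(-7/8 + J))
(a(385, 396) + D)*(491081 + 261088) = ((929/4 - 150*385 + (7/8)*396 - 1*385*396) + 236104)*(491081 + 261088) = ((929/4 - 57750 + 693/2 - 152460) + 236104)*752169 = (-838525/4 + 236104)*752169 = (105891/4)*752169 = 79647927579/4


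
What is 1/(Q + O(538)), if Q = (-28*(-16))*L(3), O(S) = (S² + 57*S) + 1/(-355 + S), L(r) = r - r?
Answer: 183/58580131 ≈ 3.1239e-6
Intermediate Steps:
L(r) = 0
O(S) = S² + 1/(-355 + S) + 57*S
Q = 0 (Q = -28*(-16)*0 = 448*0 = 0)
1/(Q + O(538)) = 1/(0 + (1 + 538³ - 20235*538 - 298*538²)/(-355 + 538)) = 1/(0 + (1 + 155720872 - 10886430 - 298*289444)/183) = 1/(0 + (1 + 155720872 - 10886430 - 86254312)/183) = 1/(0 + (1/183)*58580131) = 1/(0 + 58580131/183) = 1/(58580131/183) = 183/58580131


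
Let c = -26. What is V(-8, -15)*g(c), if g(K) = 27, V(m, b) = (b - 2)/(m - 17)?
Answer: 459/25 ≈ 18.360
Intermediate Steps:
V(m, b) = (-2 + b)/(-17 + m)
V(-8, -15)*g(c) = ((-2 - 15)/(-17 - 8))*27 = (-17/(-25))*27 = -1/25*(-17)*27 = (17/25)*27 = 459/25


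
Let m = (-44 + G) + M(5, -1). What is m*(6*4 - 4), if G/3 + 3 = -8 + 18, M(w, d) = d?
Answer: -480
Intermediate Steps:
G = 21 (G = -9 + 3*(-8 + 18) = -9 + 3*10 = -9 + 30 = 21)
m = -24 (m = (-44 + 21) - 1 = -23 - 1 = -24)
m*(6*4 - 4) = -24*(6*4 - 4) = -24*(24 - 4) = -24*20 = -480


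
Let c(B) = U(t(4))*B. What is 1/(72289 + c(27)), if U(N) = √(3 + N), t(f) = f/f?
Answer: 1/72343 ≈ 1.3823e-5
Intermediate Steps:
t(f) = 1
c(B) = 2*B (c(B) = √(3 + 1)*B = √4*B = 2*B)
1/(72289 + c(27)) = 1/(72289 + 2*27) = 1/(72289 + 54) = 1/72343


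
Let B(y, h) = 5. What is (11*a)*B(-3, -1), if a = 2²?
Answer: 220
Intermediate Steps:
a = 4
(11*a)*B(-3, -1) = (11*4)*5 = 44*5 = 220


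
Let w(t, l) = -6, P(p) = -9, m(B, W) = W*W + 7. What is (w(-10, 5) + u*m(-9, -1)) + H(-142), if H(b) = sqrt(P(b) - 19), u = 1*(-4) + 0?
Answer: -38 + 2*I*sqrt(7) ≈ -38.0 + 5.2915*I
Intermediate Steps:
m(B, W) = 7 + W**2 (m(B, W) = W**2 + 7 = 7 + W**2)
u = -4 (u = -4 + 0 = -4)
H(b) = 2*I*sqrt(7) (H(b) = sqrt(-9 - 19) = sqrt(-28) = 2*I*sqrt(7))
(w(-10, 5) + u*m(-9, -1)) + H(-142) = (-6 - 4*(7 + (-1)**2)) + 2*I*sqrt(7) = (-6 - 4*(7 + 1)) + 2*I*sqrt(7) = (-6 - 4*8) + 2*I*sqrt(7) = (-6 - 32) + 2*I*sqrt(7) = -38 + 2*I*sqrt(7)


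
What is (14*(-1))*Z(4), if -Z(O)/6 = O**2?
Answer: 1344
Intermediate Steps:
Z(O) = -6*O**2
(14*(-1))*Z(4) = (14*(-1))*(-6*4**2) = -(-84)*16 = -14*(-96) = 1344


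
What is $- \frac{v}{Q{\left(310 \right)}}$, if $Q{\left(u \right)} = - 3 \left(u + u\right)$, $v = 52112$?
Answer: $\frac{13028}{465} \approx 28.017$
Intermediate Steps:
$Q{\left(u \right)} = - 6 u$ ($Q{\left(u \right)} = - 3 \cdot 2 u = - 6 u$)
$- \frac{v}{Q{\left(310 \right)}} = - \frac{52112}{\left(-6\right) 310} = - \frac{52112}{-1860} = - \frac{52112 \left(-1\right)}{1860} = \left(-1\right) \left(- \frac{13028}{465}\right) = \frac{13028}{465}$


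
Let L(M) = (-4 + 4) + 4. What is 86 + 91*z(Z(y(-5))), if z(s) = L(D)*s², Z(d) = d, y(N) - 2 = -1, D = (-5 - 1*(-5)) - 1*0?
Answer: 450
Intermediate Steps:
D = 0 (D = (-5 + 5) + 0 = 0 + 0 = 0)
y(N) = 1 (y(N) = 2 - 1 = 1)
L(M) = 4 (L(M) = 0 + 4 = 4)
z(s) = 4*s²
86 + 91*z(Z(y(-5))) = 86 + 91*(4*1²) = 86 + 91*(4*1) = 86 + 91*4 = 86 + 364 = 450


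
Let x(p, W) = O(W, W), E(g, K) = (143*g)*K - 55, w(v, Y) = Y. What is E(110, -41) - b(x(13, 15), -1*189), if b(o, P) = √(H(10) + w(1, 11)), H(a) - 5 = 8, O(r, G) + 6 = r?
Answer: -644985 - 2*√6 ≈ -6.4499e+5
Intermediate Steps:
O(r, G) = -6 + r
E(g, K) = -55 + 143*K*g (E(g, K) = 143*K*g - 55 = -55 + 143*K*g)
H(a) = 13 (H(a) = 5 + 8 = 13)
x(p, W) = -6 + W
b(o, P) = 2*√6 (b(o, P) = √(13 + 11) = √24 = 2*√6)
E(110, -41) - b(x(13, 15), -1*189) = (-55 + 143*(-41)*110) - 2*√6 = (-55 - 644930) - 2*√6 = -644985 - 2*√6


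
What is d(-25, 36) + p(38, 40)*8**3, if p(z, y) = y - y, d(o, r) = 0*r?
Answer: 0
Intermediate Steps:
d(o, r) = 0
p(z, y) = 0
d(-25, 36) + p(38, 40)*8**3 = 0 + 0*8**3 = 0 + 0*512 = 0 + 0 = 0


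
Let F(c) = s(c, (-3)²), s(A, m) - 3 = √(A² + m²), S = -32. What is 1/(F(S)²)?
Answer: (3 + √1105)⁻² ≈ 0.00076135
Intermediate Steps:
s(A, m) = 3 + √(A² + m²)
F(c) = 3 + √(81 + c²) (F(c) = 3 + √(c² + ((-3)²)²) = 3 + √(c² + 9²) = 3 + √(c² + 81) = 3 + √(81 + c²))
1/(F(S)²) = 1/((3 + √(81 + (-32)²))²) = 1/((3 + √(81 + 1024))²) = 1/((3 + √1105)²) = (3 + √1105)⁻²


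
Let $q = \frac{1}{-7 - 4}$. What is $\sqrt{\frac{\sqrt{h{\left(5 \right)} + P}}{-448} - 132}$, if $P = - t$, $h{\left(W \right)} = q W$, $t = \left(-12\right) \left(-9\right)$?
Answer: $\frac{\sqrt{-50088192 - 77 i \sqrt{13123}}}{616} \approx 0.0010116 - 11.489 i$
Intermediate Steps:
$q = - \frac{1}{11}$ ($q = \frac{1}{-11} = - \frac{1}{11} \approx -0.090909$)
$t = 108$
$h{\left(W \right)} = - \frac{W}{11}$
$P = -108$ ($P = \left(-1\right) 108 = -108$)
$\sqrt{\frac{\sqrt{h{\left(5 \right)} + P}}{-448} - 132} = \sqrt{\frac{\sqrt{\left(- \frac{1}{11}\right) 5 - 108}}{-448} - 132} = \sqrt{\sqrt{- \frac{5}{11} - 108} \left(- \frac{1}{448}\right) - 132} = \sqrt{\sqrt{- \frac{1193}{11}} \left(- \frac{1}{448}\right) - 132} = \sqrt{\frac{i \sqrt{13123}}{11} \left(- \frac{1}{448}\right) - 132} = \sqrt{- \frac{i \sqrt{13123}}{4928} - 132} = \sqrt{-132 - \frac{i \sqrt{13123}}{4928}}$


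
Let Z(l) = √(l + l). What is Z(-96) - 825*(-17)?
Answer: 14025 + 8*I*√3 ≈ 14025.0 + 13.856*I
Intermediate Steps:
Z(l) = √2*√l (Z(l) = √(2*l) = √2*√l)
Z(-96) - 825*(-17) = √2*√(-96) - 825*(-17) = √2*(4*I*√6) - 1*(-14025) = 8*I*√3 + 14025 = 14025 + 8*I*√3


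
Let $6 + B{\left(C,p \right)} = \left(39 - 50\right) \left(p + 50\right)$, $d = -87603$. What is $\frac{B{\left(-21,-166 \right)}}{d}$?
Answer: $- \frac{1270}{87603} \approx -0.014497$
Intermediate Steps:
$B{\left(C,p \right)} = -556 - 11 p$ ($B{\left(C,p \right)} = -6 + \left(39 - 50\right) \left(p + 50\right) = -6 - 11 \left(50 + p\right) = -6 - \left(550 + 11 p\right) = -556 - 11 p$)
$\frac{B{\left(-21,-166 \right)}}{d} = \frac{-556 - -1826}{-87603} = \left(-556 + 1826\right) \left(- \frac{1}{87603}\right) = 1270 \left(- \frac{1}{87603}\right) = - \frac{1270}{87603}$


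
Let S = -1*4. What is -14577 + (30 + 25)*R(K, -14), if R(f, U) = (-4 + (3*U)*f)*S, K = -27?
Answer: -263177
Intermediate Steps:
S = -4
R(f, U) = 16 - 12*U*f (R(f, U) = (-4 + (3*U)*f)*(-4) = (-4 + 3*U*f)*(-4) = 16 - 12*U*f)
-14577 + (30 + 25)*R(K, -14) = -14577 + (30 + 25)*(16 - 12*(-14)*(-27)) = -14577 + 55*(16 - 4536) = -14577 + 55*(-4520) = -14577 - 248600 = -263177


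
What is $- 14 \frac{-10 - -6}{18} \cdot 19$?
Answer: $\frac{532}{9} \approx 59.111$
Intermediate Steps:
$- 14 \frac{-10 - -6}{18} \cdot 19 = - 14 \left(-10 + 6\right) \frac{1}{18} \cdot 19 = - 14 \left(\left(-4\right) \frac{1}{18}\right) 19 = \left(-14\right) \left(- \frac{2}{9}\right) 19 = \frac{28}{9} \cdot 19 = \frac{532}{9}$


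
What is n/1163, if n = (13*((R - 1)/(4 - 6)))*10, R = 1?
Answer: 0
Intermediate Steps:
n = 0 (n = (13*((1 - 1)/(4 - 6)))*10 = (13*(0/(-2)))*10 = (13*(0*(-½)))*10 = (13*0)*10 = 0*10 = 0)
n/1163 = 0/1163 = 0*(1/1163) = 0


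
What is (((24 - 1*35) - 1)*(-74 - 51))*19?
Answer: 28500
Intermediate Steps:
(((24 - 1*35) - 1)*(-74 - 51))*19 = (((24 - 35) - 1)*(-125))*19 = ((-11 - 1)*(-125))*19 = -12*(-125)*19 = 1500*19 = 28500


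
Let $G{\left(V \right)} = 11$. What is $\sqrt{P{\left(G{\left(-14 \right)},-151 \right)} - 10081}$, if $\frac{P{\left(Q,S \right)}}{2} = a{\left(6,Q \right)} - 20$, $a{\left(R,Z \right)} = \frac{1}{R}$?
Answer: $\frac{i \sqrt{91086}}{3} \approx 100.6 i$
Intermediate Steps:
$P{\left(Q,S \right)} = - \frac{119}{3}$ ($P{\left(Q,S \right)} = 2 \left(\frac{1}{6} - 20\right) = 2 \left(- \frac{119}{6}\right) = - \frac{119}{3}$)
$\sqrt{P{\left(G{\left(-14 \right)},-151 \right)} - 10081} = \sqrt{- \frac{119}{3} - 10081} = \sqrt{- \frac{30362}{3}} = \frac{i \sqrt{91086}}{3}$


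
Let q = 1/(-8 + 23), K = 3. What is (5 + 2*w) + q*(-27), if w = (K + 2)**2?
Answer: 266/5 ≈ 53.200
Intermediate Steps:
w = 25 (w = (3 + 2)**2 = 5**2 = 25)
q = 1/15 ≈ 0.066667
(5 + 2*w) + q*(-27) = (5 + 2*25) + (1/15)*(-27) = (5 + 50) - 9/5 = 55 - 9/5 = 266/5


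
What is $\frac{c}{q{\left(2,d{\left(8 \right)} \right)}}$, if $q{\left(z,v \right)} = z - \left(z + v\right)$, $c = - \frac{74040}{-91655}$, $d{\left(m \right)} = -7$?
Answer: $\frac{14808}{128317} \approx 0.1154$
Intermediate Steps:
$c = \frac{14808}{18331}$ ($c = \left(-74040\right) \left(- \frac{1}{91655}\right) = \frac{14808}{18331} \approx 0.80781$)
$q{\left(z,v \right)} = - v$ ($q{\left(z,v \right)} = z - \left(v + z\right) = - v$)
$\frac{c}{q{\left(2,d{\left(8 \right)} \right)}} = \frac{14808}{18331 \left(\left(-1\right) \left(-7\right)\right)} = \frac{14808}{18331 \cdot 7} = \frac{14808}{18331} \cdot \frac{1}{7} = \frac{14808}{128317}$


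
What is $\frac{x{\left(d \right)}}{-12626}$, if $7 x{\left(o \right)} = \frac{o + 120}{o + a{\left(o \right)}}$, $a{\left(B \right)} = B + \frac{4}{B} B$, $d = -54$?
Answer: $\frac{33}{4595864} \approx 7.1804 \cdot 10^{-6}$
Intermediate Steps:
$a{\left(B \right)} = 4 + B$ ($a{\left(B \right)} = B + 4 = 4 + B$)
$x{\left(o \right)} = \frac{120 + o}{7 \left(4 + 2 o\right)}$ ($x{\left(o \right)} = \frac{\left(o + 120\right) \frac{1}{o + \left(4 + o\right)}}{7} = \frac{\left(120 + o\right) \frac{1}{4 + 2 o}}{7} = \frac{\frac{1}{4 + 2 o} \left(120 + o\right)}{7} = \frac{120 + o}{7 \left(4 + 2 o\right)}$)
$\frac{x{\left(d \right)}}{-12626} = \frac{\frac{1}{14} \frac{1}{2 - 54} \left(120 - 54\right)}{-12626} = \frac{1}{14} \frac{1}{-52} \cdot 66 \left(- \frac{1}{12626}\right) = \frac{1}{14} \left(- \frac{1}{52}\right) 66 \left(- \frac{1}{12626}\right) = \left(- \frac{33}{364}\right) \left(- \frac{1}{12626}\right) = \frac{33}{4595864}$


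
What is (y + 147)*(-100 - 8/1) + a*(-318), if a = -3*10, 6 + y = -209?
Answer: 16884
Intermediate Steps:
y = -215 (y = -6 - 209 = -215)
a = -30
(y + 147)*(-100 - 8/1) + a*(-318) = (-215 + 147)*(-100 - 8/1) - 30*(-318) = -68*(-100 - 8*1) + 9540 = -68*(-100 - 8) + 9540 = -68*(-108) + 9540 = 7344 + 9540 = 16884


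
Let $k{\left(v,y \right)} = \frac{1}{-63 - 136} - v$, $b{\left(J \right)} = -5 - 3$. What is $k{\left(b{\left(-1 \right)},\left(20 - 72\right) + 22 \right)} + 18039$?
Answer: $\frac{3591352}{199} \approx 18047.0$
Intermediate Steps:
$b{\left(J \right)} = -8$ ($b{\left(J \right)} = -5 - 3 = -8$)
$k{\left(v,y \right)} = - \frac{1}{199} - v$ ($k{\left(v,y \right)} = \frac{1}{-199} - v = - \frac{1}{199} - v$)
$k{\left(b{\left(-1 \right)},\left(20 - 72\right) + 22 \right)} + 18039 = \left(- \frac{1}{199} - -8\right) + 18039 = \left(- \frac{1}{199} + 8\right) + 18039 = \frac{1591}{199} + 18039 = \frac{3591352}{199}$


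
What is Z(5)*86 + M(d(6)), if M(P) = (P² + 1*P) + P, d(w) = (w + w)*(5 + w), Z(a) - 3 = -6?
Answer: 17430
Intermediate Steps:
Z(a) = -3 (Z(a) = 3 - 6 = -3)
d(w) = 2*w*(5 + w) (d(w) = (2*w)*(5 + w) = 2*w*(5 + w))
M(P) = P² + 2*P (M(P) = (P² + P) + P = (P + P²) + P = P² + 2*P)
Z(5)*86 + M(d(6)) = -3*86 + (2*6*(5 + 6))*(2 + 2*6*(5 + 6)) = -258 + (2*6*11)*(2 + 2*6*11) = -258 + 132*(2 + 132) = -258 + 132*134 = -258 + 17688 = 17430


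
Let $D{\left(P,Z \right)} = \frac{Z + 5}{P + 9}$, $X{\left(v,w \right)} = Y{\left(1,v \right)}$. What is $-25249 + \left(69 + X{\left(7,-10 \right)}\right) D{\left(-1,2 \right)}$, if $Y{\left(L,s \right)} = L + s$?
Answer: $- \frac{201453}{8} \approx -25182.0$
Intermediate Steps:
$X{\left(v,w \right)} = 1 + v$
$D{\left(P,Z \right)} = \frac{5 + Z}{9 + P}$
$-25249 + \left(69 + X{\left(7,-10 \right)}\right) D{\left(-1,2 \right)} = -25249 + \left(69 + \left(1 + 7\right)\right) \frac{5 + 2}{9 - 1} = -25249 + \left(69 + 8\right) \frac{1}{8} \cdot 7 = -25249 + 77 \cdot \frac{1}{8} \cdot 7 = -25249 + 77 \cdot \frac{7}{8} = -25249 + \frac{539}{8} = - \frac{201453}{8}$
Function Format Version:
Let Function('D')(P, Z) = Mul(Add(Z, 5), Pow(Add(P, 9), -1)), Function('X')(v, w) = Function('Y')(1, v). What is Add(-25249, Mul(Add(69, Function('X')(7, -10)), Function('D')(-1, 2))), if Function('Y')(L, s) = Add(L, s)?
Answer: Rational(-201453, 8) ≈ -25182.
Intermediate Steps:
Function('X')(v, w) = Add(1, v)
Function('D')(P, Z) = Mul(Pow(Add(9, P), -1), Add(5, Z)) (Function('D')(P, Z) = Mul(Add(5, Z), Pow(Add(9, P), -1)) = Mul(Pow(Add(9, P), -1), Add(5, Z)))
Add(-25249, Mul(Add(69, Function('X')(7, -10)), Function('D')(-1, 2))) = Add(-25249, Mul(Add(69, Add(1, 7)), Mul(Pow(Add(9, -1), -1), Add(5, 2)))) = Add(-25249, Mul(Add(69, 8), Mul(Pow(8, -1), 7))) = Add(-25249, Mul(77, Mul(Rational(1, 8), 7))) = Add(-25249, Mul(77, Rational(7, 8))) = Add(-25249, Rational(539, 8)) = Rational(-201453, 8)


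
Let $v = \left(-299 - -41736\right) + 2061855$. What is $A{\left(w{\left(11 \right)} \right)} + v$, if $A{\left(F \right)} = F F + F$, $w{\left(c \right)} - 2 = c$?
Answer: $2103474$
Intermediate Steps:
$w{\left(c \right)} = 2 + c$
$A{\left(F \right)} = F + F^{2}$ ($A{\left(F \right)} = F^{2} + F = F + F^{2}$)
$v = 2103292$ ($v = \left(-299 + 41736\right) + 2061855 = 41437 + 2061855 = 2103292$)
$A{\left(w{\left(11 \right)} \right)} + v = \left(2 + 11\right) \left(1 + \left(2 + 11\right)\right) + 2103292 = 13 \left(1 + 13\right) + 2103292 = 13 \cdot 14 + 2103292 = 182 + 2103292 = 2103474$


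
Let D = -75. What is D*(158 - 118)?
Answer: -3000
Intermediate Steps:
D*(158 - 118) = -75*(158 - 118) = -75*40 = -3000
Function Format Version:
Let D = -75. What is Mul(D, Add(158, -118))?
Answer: -3000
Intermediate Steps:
Mul(D, Add(158, -118)) = Mul(-75, Add(158, -118)) = Mul(-75, 40) = -3000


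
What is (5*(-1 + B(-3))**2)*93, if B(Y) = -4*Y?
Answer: 56265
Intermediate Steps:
(5*(-1 + B(-3))**2)*93 = (5*(-1 - 4*(-3))**2)*93 = (5*(-1 + 12)**2)*93 = (5*11**2)*93 = (5*121)*93 = 605*93 = 56265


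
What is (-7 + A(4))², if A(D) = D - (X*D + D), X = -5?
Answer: 169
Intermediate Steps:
A(D) = 5*D (A(D) = D - (-5*D + D) = D - (-4)*D = D + 4*D = 5*D)
(-7 + A(4))² = (-7 + 5*4)² = (-7 + 20)² = 13² = 169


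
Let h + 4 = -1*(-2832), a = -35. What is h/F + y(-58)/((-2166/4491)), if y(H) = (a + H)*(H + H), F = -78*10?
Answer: -1574844737/70395 ≈ -22372.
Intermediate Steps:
F = -780
h = 2828 (h = -4 - 1*(-2832) = -4 + 2832 = 2828)
y(H) = 2*H*(-35 + H) (y(H) = (-35 + H)*(H + H) = (-35 + H)*(2*H) = 2*H*(-35 + H))
h/F + y(-58)/((-2166/4491)) = 2828/(-780) + (2*(-58)*(-35 - 58))/((-2166/4491)) = 2828*(-1/780) + (2*(-58)*(-93))/((-2166*1/4491)) = -707/195 + 10788/(-722/1497) = -707/195 + 10788*(-1497/722) = -707/195 - 8074818/361 = -1574844737/70395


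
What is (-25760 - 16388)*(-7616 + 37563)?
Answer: -1262206156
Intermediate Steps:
(-25760 - 16388)*(-7616 + 37563) = -42148*29947 = -1262206156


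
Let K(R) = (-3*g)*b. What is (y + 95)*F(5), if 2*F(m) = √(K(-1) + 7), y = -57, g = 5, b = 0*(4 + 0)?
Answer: 19*√7 ≈ 50.269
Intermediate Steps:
b = 0 (b = 0*4 = 0)
K(R) = 0 (K(R) = -3*5*0 = -15*0 = 0)
F(m) = √7/2 (F(m) = √(0 + 7)/2 = √7/2)
(y + 95)*F(5) = (-57 + 95)*(√7/2) = 38*(√7/2) = 19*√7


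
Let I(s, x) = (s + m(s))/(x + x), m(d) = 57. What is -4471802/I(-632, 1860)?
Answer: 3327020688/115 ≈ 2.8931e+7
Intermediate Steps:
I(s, x) = (57 + s)/(2*x) (I(s, x) = (s + 57)/(x + x) = (57 + s)/((2*x)) = (57 + s)*(1/(2*x)) = (57 + s)/(2*x))
-4471802/I(-632, 1860) = -4471802*3720/(57 - 632) = -4471802/((½)*(1/1860)*(-575)) = -4471802/(-115/744) = -4471802*(-744/115) = 3327020688/115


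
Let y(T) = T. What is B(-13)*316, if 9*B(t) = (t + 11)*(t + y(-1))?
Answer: 8848/9 ≈ 983.11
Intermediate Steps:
B(t) = (-1 + t)*(11 + t)/9 (B(t) = ((t + 11)*(t - 1))/9 = ((11 + t)*(-1 + t))/9 = ((-1 + t)*(11 + t))/9 = (-1 + t)*(11 + t)/9)
B(-13)*316 = (-11/9 + (⅑)*(-13)² + (10/9)*(-13))*316 = (-11/9 + (⅑)*169 - 130/9)*316 = (-11/9 + 169/9 - 130/9)*316 = (28/9)*316 = 8848/9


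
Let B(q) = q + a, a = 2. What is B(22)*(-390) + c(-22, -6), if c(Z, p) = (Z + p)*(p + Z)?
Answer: -8576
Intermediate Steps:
B(q) = 2 + q (B(q) = q + 2 = 2 + q)
c(Z, p) = (Z + p)² (c(Z, p) = (Z + p)*(Z + p) = (Z + p)²)
B(22)*(-390) + c(-22, -6) = (2 + 22)*(-390) + (-22 - 6)² = 24*(-390) + (-28)² = -9360 + 784 = -8576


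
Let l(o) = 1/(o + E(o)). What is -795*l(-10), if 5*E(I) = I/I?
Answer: 3975/49 ≈ 81.122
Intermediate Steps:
E(I) = ⅕ (E(I) = (I/I)/5 = (⅕)*1 = ⅕)
l(o) = 1/(⅕ + o) (l(o) = 1/(o + ⅕) = 1/(⅕ + o))
-795*l(-10) = -3975/(1 + 5*(-10)) = -3975/(1 - 50) = -3975/(-49) = -3975*(-1)/49 = -795*(-5/49) = 3975/49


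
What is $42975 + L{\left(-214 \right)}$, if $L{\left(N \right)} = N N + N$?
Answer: $88557$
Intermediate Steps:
$L{\left(N \right)} = N + N^{2}$ ($L{\left(N \right)} = N^{2} + N = N + N^{2}$)
$42975 + L{\left(-214 \right)} = 42975 - 214 \left(1 - 214\right) = 42975 - -45582 = 42975 + 45582 = 88557$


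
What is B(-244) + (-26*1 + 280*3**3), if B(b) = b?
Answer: 7290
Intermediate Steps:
B(-244) + (-26*1 + 280*3**3) = -244 + (-26*1 + 280*3**3) = -244 + (-26 + 280*27) = -244 + (-26 + 7560) = -244 + 7534 = 7290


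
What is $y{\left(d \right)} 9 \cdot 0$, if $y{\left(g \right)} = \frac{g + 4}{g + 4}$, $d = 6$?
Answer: $0$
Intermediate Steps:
$y{\left(g \right)} = 1$ ($y{\left(g \right)} = \frac{4 + g}{4 + g} = 1$)
$y{\left(d \right)} 9 \cdot 0 = 1 \cdot 9 \cdot 0 = 9 \cdot 0 = 0$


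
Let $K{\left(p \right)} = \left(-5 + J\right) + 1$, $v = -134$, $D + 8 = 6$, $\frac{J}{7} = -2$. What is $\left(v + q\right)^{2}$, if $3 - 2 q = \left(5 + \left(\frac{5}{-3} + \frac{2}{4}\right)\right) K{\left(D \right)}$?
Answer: $9604$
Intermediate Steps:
$J = -14$ ($J = 7 \left(-2\right) = -14$)
$D = -2$ ($D = -8 + 6 = -2$)
$K{\left(p \right)} = -18$ ($K{\left(p \right)} = \left(-5 - 14\right) + 1 = -19 + 1 = -18$)
$q = 36$ ($q = \frac{3}{2} - \frac{\left(5 + \left(\frac{5}{-3} + \frac{2}{4}\right)\right) \left(-18\right)}{2} = \frac{3}{2} - \frac{\left(5 + \left(5 \left(- \frac{1}{3}\right) + 2 \cdot \frac{1}{4}\right)\right) \left(-18\right)}{2} = \frac{3}{2} - \frac{\left(5 + \left(- \frac{5}{3} + \frac{1}{2}\right)\right) \left(-18\right)}{2} = \frac{3}{2} - \frac{\left(5 - \frac{7}{6}\right) \left(-18\right)}{2} = \frac{3}{2} - \frac{\frac{23}{6} \left(-18\right)}{2} = \frac{3}{2} - - \frac{69}{2} = \frac{3}{2} + \frac{69}{2} = 36$)
$\left(v + q\right)^{2} = \left(-134 + 36\right)^{2} = \left(-98\right)^{2} = 9604$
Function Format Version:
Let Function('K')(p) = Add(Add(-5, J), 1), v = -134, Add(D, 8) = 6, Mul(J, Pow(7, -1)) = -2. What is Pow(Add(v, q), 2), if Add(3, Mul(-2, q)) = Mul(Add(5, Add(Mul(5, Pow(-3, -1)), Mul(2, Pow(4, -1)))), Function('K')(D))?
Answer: 9604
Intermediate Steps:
J = -14 (J = Mul(7, -2) = -14)
D = -2 (D = Add(-8, 6) = -2)
Function('K')(p) = -18 (Function('K')(p) = Add(Add(-5, -14), 1) = Add(-19, 1) = -18)
q = 36 (q = Add(Rational(3, 2), Mul(Rational(-1, 2), Mul(Add(5, Add(Mul(5, Pow(-3, -1)), Mul(2, Pow(4, -1)))), -18))) = Add(Rational(3, 2), Mul(Rational(-1, 2), Mul(Add(5, Add(Mul(5, Rational(-1, 3)), Mul(2, Rational(1, 4)))), -18))) = Add(Rational(3, 2), Mul(Rational(-1, 2), Mul(Add(5, Add(Rational(-5, 3), Rational(1, 2))), -18))) = Add(Rational(3, 2), Mul(Rational(-1, 2), Mul(Add(5, Rational(-7, 6)), -18))) = Add(Rational(3, 2), Mul(Rational(-1, 2), Mul(Rational(23, 6), -18))) = Add(Rational(3, 2), Mul(Rational(-1, 2), -69)) = Add(Rational(3, 2), Rational(69, 2)) = 36)
Pow(Add(v, q), 2) = Pow(Add(-134, 36), 2) = Pow(-98, 2) = 9604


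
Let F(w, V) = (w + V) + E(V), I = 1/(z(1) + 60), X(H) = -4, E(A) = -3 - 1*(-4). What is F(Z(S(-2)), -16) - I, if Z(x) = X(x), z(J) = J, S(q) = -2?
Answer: -1160/61 ≈ -19.016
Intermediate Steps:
E(A) = 1 (E(A) = -3 + 4 = 1)
Z(x) = -4
I = 1/61 (I = 1/(1 + 60) = 1/61 ≈ 0.016393)
F(w, V) = 1 + V + w (F(w, V) = (w + V) + 1 = (V + w) + 1 = 1 + V + w)
F(Z(S(-2)), -16) - I = (1 - 16 - 4) - 1*1/61 = -19 - 1/61 = -1160/61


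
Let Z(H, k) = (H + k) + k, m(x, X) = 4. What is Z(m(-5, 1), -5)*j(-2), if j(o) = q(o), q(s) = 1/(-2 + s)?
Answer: 3/2 ≈ 1.5000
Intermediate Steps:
j(o) = 1/(-2 + o)
Z(H, k) = H + 2*k
Z(m(-5, 1), -5)*j(-2) = (4 + 2*(-5))/(-2 - 2) = (4 - 10)/(-4) = -6*(-¼) = 3/2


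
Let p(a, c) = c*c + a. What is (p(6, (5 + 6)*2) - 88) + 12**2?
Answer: 546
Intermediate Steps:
p(a, c) = a + c**2 (p(a, c) = c**2 + a = a + c**2)
(p(6, (5 + 6)*2) - 88) + 12**2 = ((6 + ((5 + 6)*2)**2) - 88) + 12**2 = ((6 + (11*2)**2) - 88) + 144 = ((6 + 22**2) - 88) + 144 = ((6 + 484) - 88) + 144 = (490 - 88) + 144 = 402 + 144 = 546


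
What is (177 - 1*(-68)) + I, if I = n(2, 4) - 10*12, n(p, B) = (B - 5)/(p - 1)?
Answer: 124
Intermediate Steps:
n(p, B) = (-5 + B)/(-1 + p)
I = -121 (I = (-5 + 4)/(-1 + 2) - 10*12 = -1/1 - 120 = 1*(-1) - 120 = -1 - 120 = -121)
(177 - 1*(-68)) + I = (177 - 1*(-68)) - 121 = (177 + 68) - 121 = 245 - 121 = 124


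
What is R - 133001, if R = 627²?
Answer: 260128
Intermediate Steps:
R = 393129
R - 133001 = 393129 - 133001 = 260128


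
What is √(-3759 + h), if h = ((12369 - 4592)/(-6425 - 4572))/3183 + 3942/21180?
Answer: I*√1171186090206280938791310/17651740290 ≈ 61.309*I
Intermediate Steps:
h = 3281402071/17651740290 (h = (7777/(-10997))*(1/3183) + 3942*(1/21180) = (7777*(-1/10997))*(1/3183) + 657/3530 = -1111/1571*1/3183 + 657/3530 = -1111/5000493 + 657/3530 = 3281402071/17651740290 ≈ 0.18590)
√(-3759 + h) = √(-3759 + 3281402071/17651740290) = √(-66349610348039/17651740290) = I*√1171186090206280938791310/17651740290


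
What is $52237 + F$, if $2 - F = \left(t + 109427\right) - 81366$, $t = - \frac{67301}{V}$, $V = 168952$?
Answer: $\frac{4084988757}{168952} \approx 24178.0$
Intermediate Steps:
$t = - \frac{67301}{168952} \approx -0.39834$
$F = - \frac{4740556867}{168952}$ ($F = 2 - \left(\left(- \frac{67301}{168952} + 109427\right) - 81366\right) = 2 - \left(\frac{18487843203}{168952} - 81366\right) = 2 - \frac{4740894771}{168952} = - \frac{4740556867}{168952} \approx -28059.0$)
$52237 + F = 52237 - \frac{4740556867}{168952} = \frac{4084988757}{168952}$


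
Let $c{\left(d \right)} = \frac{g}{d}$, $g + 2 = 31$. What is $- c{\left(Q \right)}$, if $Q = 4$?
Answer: $- \frac{29}{4} \approx -7.25$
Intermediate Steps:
$g = 29$ ($g = -2 + 31 = 29$)
$c{\left(d \right)} = \frac{29}{d}$
$- c{\left(Q \right)} = - \frac{29}{4}$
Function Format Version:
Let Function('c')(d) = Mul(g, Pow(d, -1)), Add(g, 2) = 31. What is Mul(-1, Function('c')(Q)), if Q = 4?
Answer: Rational(-29, 4) ≈ -7.2500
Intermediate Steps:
g = 29 (g = Add(-2, 31) = 29)
Function('c')(d) = Mul(29, Pow(d, -1))
Mul(-1, Function('c')(Q)) = Mul(-1, Mul(29, Pow(4, -1))) = Mul(-1, Mul(29, Rational(1, 4))) = Mul(-1, Rational(29, 4)) = Rational(-29, 4)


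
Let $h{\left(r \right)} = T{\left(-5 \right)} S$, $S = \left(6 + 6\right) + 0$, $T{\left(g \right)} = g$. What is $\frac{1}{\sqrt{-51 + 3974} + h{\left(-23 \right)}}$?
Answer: $\frac{60}{323} + \frac{\sqrt{3923}}{323} \approx 0.37967$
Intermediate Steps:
$S = 12$ ($S = 12 + 0 = 12$)
$h{\left(r \right)} = -60$ ($h{\left(r \right)} = \left(-5\right) 12 = -60$)
$\frac{1}{\sqrt{-51 + 3974} + h{\left(-23 \right)}} = \frac{1}{\sqrt{-51 + 3974} - 60} = \frac{1}{\sqrt{3923} - 60} = \frac{1}{-60 + \sqrt{3923}}$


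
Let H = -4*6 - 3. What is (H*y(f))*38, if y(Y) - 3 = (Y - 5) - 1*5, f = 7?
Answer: 0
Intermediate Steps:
y(Y) = -7 + Y (y(Y) = 3 + ((Y - 5) - 1*5) = 3 + ((-5 + Y) - 5) = 3 + (-10 + Y) = -7 + Y)
H = -27 (H = -24 - 3 = -27)
(H*y(f))*38 = -27*(-7 + 7)*38 = -27*0*38 = 0*38 = 0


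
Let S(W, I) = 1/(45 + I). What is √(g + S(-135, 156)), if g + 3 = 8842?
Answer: 32*√348735/201 ≈ 94.016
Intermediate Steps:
g = 8839 (g = -3 + 8842 = 8839)
√(g + S(-135, 156)) = √(8839 + 1/(45 + 156)) = √(8839 + 1/201) = √(1776640/201) = 32*√348735/201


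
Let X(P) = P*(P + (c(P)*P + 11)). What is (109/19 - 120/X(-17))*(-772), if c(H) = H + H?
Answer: -205003828/46189 ≈ -4438.4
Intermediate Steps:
c(H) = 2*H
X(P) = P*(11 + P + 2*P²) (X(P) = P*(P + ((2*P)*P + 11)) = P*(P + (2*P² + 11)) = P*(P + (11 + 2*P²)) = P*(11 + P + 2*P²))
(109/19 - 120/X(-17))*(-772) = (109/19 - 120*(-1/(17*(11 - 17 + 2*(-17)²))))*(-772) = (109*(1/19) - 120*(-1/(17*(11 - 17 + 2*289))))*(-772) = (109/19 - 120*(-1/(17*(11 - 17 + 578))))*(-772) = (109/19 - 120/((-17*572)))*(-772) = (109/19 - 120/(-9724))*(-772) = (109/19 - 120*(-1/9724))*(-772) = (109/19 + 30/2431)*(-772) = (265549/46189)*(-772) = -205003828/46189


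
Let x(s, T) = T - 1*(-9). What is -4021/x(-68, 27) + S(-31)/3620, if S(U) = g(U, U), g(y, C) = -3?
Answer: -909758/8145 ≈ -111.70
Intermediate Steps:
x(s, T) = 9 + T (x(s, T) = T + 9 = 9 + T)
S(U) = -3
-4021/x(-68, 27) + S(-31)/3620 = -4021/(9 + 27) - 3/3620 = -4021/36 - 3*1/3620 = -4021*1/36 - 3/3620 = -4021/36 - 3/3620 = -909758/8145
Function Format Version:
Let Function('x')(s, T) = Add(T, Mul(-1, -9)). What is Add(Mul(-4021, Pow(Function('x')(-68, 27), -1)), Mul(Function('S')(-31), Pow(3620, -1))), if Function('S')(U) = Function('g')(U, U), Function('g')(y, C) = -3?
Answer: Rational(-909758, 8145) ≈ -111.70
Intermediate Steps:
Function('x')(s, T) = Add(9, T) (Function('x')(s, T) = Add(T, 9) = Add(9, T))
Function('S')(U) = -3
Add(Mul(-4021, Pow(Function('x')(-68, 27), -1)), Mul(Function('S')(-31), Pow(3620, -1))) = Add(Mul(-4021, Pow(Add(9, 27), -1)), Mul(-3, Pow(3620, -1))) = Add(Mul(-4021, Pow(36, -1)), Mul(-3, Rational(1, 3620))) = Add(Mul(-4021, Rational(1, 36)), Rational(-3, 3620)) = Add(Rational(-4021, 36), Rational(-3, 3620)) = Rational(-909758, 8145)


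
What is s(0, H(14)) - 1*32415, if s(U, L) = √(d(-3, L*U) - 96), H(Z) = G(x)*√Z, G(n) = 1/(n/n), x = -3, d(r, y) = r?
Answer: -32415 + 3*I*√11 ≈ -32415.0 + 9.9499*I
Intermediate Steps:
G(n) = 1 (G(n) = 1/1 = 1)
H(Z) = √Z (H(Z) = 1*√Z = √Z)
s(U, L) = 3*I*√11 (s(U, L) = √(-3 - 96) = √(-99) = 3*I*√11)
s(0, H(14)) - 1*32415 = 3*I*√11 - 1*32415 = 3*I*√11 - 32415 = -32415 + 3*I*√11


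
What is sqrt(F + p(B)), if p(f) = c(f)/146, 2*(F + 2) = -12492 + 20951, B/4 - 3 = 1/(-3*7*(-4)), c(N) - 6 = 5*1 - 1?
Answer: 5*sqrt(3604594)/146 ≈ 65.020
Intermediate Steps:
c(N) = 10 (c(N) = 6 + (5*1 - 1) = 6 + (5 - 1) = 6 + 4 = 10)
B = 253/21 (B = 12 + 4/((-3*7*(-4))) = 12 + 4/((-21*(-4))) = 12 + 4/84 = 12 + 4*(1/84) = 12 + 1/21 = 253/21 ≈ 12.048)
F = 8455/2 (F = -2 + (-12492 + 20951)/2 = -2 + (1/2)*8459 = -2 + 8459/2 = 8455/2 ≈ 4227.5)
p(f) = 5/73 (p(f) = 10/146 = 10*(1/146) = 5/73)
sqrt(F + p(B)) = sqrt(8455/2 + 5/73) = sqrt(617225/146) = 5*sqrt(3604594)/146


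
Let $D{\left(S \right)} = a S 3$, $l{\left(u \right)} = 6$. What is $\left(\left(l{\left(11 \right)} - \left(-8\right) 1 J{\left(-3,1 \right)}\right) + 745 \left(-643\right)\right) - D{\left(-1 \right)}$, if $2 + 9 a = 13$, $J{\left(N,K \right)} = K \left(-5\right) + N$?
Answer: $- \frac{1437268}{3} \approx -4.7909 \cdot 10^{5}$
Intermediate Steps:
$J{\left(N,K \right)} = N - 5 K$ ($J{\left(N,K \right)} = - 5 K + N = N - 5 K$)
$a = \frac{11}{9}$ ($a = - \frac{2}{9} + \frac{1}{9} \cdot 13 = - \frac{2}{9} + \frac{13}{9} = \frac{11}{9} \approx 1.2222$)
$D{\left(S \right)} = \frac{11 S}{3}$ ($D{\left(S \right)} = \frac{11 S}{9} \cdot 3 = \frac{11 S}{3}$)
$\left(\left(l{\left(11 \right)} - \left(-8\right) 1 J{\left(-3,1 \right)}\right) + 745 \left(-643\right)\right) - D{\left(-1 \right)} = \left(\left(6 - \left(-8\right) 1 \left(-3 - 5\right)\right) + 745 \left(-643\right)\right) - \frac{11}{3} \left(-1\right) = \left(\left(6 - - 8 \left(-3 - 5\right)\right) - 479035\right) - - \frac{11}{3} = \left(\left(6 - \left(-8\right) \left(-8\right)\right) - 479035\right) + \frac{11}{3} = \left(\left(6 - 64\right) - 479035\right) + \frac{11}{3} = \left(-58 - 479035\right) + \frac{11}{3} = -479093 + \frac{11}{3} = - \frac{1437268}{3}$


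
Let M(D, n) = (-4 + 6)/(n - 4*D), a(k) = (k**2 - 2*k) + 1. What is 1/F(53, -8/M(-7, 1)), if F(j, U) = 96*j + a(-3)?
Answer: 1/5104 ≈ 0.00019592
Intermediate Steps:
a(k) = 1 + k**2 - 2*k
M(D, n) = 2/(n - 4*D)
F(j, U) = 16 + 96*j (F(j, U) = 96*j + (1 + (-3)**2 - 2*(-3)) = 96*j + (1 + 9 + 6) = 96*j + 16 = 16 + 96*j)
1/F(53, -8/M(-7, 1)) = 1/(16 + 96*53) = 1/(16 + 5088) = 1/5104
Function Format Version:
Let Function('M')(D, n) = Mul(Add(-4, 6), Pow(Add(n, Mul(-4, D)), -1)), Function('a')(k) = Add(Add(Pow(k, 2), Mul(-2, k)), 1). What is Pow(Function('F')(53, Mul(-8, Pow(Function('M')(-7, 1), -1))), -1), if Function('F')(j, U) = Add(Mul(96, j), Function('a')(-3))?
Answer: Rational(1, 5104) ≈ 0.00019592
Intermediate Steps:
Function('a')(k) = Add(1, Pow(k, 2), Mul(-2, k))
Function('M')(D, n) = Mul(2, Pow(Add(n, Mul(-4, D)), -1))
Function('F')(j, U) = Add(16, Mul(96, j)) (Function('F')(j, U) = Add(Mul(96, j), Add(1, Pow(-3, 2), Mul(-2, -3))) = Add(Mul(96, j), Add(1, 9, 6)) = Add(Mul(96, j), 16) = Add(16, Mul(96, j)))
Pow(Function('F')(53, Mul(-8, Pow(Function('M')(-7, 1), -1))), -1) = Pow(Add(16, Mul(96, 53)), -1) = Pow(Add(16, 5088), -1) = Pow(5104, -1) = Rational(1, 5104)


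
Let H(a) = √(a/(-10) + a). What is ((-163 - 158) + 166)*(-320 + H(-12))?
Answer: 49600 - 93*I*√30 ≈ 49600.0 - 509.38*I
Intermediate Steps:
H(a) = 3*√10*√a/10 (H(a) = √(a*(-⅒) + a) = √(-a/10 + a) = √(9*a/10) = 3*√10*√a/10)
((-163 - 158) + 166)*(-320 + H(-12)) = ((-163 - 158) + 166)*(-320 + 3*√10*√(-12)/10) = (-321 + 166)*(-320 + 3*√10*(2*I*√3)/10) = -155*(-320 + 3*I*√30/5) = 49600 - 93*I*√30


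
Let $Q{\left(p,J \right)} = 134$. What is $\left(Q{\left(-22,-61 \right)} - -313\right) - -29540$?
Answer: $29987$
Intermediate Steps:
$\left(Q{\left(-22,-61 \right)} - -313\right) - -29540 = \left(134 - -313\right) - -29540 = \left(134 + 313\right) + 29540 = 447 + 29540 = 29987$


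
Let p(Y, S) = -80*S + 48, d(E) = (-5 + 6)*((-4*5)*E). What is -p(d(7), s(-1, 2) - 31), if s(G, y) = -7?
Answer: -3088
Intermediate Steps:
d(E) = -20*E (d(E) = 1*(-20*E) = -20*E)
p(Y, S) = 48 - 80*S
-p(d(7), s(-1, 2) - 31) = -(48 - 80*(-7 - 31)) = -(48 - 80*(-38)) = -(48 + 3040) = -1*3088 = -3088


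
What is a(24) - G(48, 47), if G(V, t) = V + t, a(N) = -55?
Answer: -150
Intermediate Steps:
a(24) - G(48, 47) = -55 - (48 + 47) = -55 - 1*95 = -55 - 95 = -150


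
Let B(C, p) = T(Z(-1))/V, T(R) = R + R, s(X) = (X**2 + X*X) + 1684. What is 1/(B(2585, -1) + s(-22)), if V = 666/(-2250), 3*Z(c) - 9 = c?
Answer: 111/292372 ≈ 0.00037965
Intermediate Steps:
Z(c) = 3 + c/3
s(X) = 1684 + 2*X**2 (s(X) = (X**2 + X**2) + 1684 = 2*X**2 + 1684 = 1684 + 2*X**2)
V = -37/125 (V = 666*(-1/2250) = -37/125 ≈ -0.29600)
T(R) = 2*R
B(C, p) = -2000/111 (B(C, p) = (2*(3 + (1/3)*(-1)))/(-37/125) = (2*(3 - 1/3))*(-125/37) = (2*(8/3))*(-125/37) = (16/3)*(-125/37) = -2000/111)
1/(B(2585, -1) + s(-22)) = 1/(-2000/111 + (1684 + 2*(-22)**2)) = 1/(-2000/111 + (1684 + 2*484)) = 1/(-2000/111 + (1684 + 968)) = 1/(-2000/111 + 2652) = 1/(292372/111) = 111/292372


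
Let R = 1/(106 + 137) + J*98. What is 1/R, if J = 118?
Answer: 243/2810053 ≈ 8.6475e-5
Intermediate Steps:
R = 2810053/243 (R = 1/(106 + 137) + 118*98 = 1/243 + 11564 = 2810053/243 ≈ 11564.)
1/R = 1/(2810053/243) = 243/2810053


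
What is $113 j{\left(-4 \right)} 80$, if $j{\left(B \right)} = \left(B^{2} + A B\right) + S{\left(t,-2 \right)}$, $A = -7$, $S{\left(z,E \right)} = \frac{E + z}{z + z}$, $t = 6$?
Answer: $\frac{1202320}{3} \approx 4.0077 \cdot 10^{5}$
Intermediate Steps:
$S{\left(z,E \right)} = \frac{E + z}{2 z}$
$j{\left(B \right)} = \frac{1}{3} + B^{2} - 7 B$ ($j{\left(B \right)} = \left(B^{2} - 7 B\right) + \frac{-2 + 6}{2 \cdot 6} = \left(B^{2} - 7 B\right) + \frac{1}{2} \cdot \frac{1}{6} \cdot 4 = \left(B^{2} - 7 B\right) + \frac{1}{3} = \frac{1}{3} + B^{2} - 7 B$)
$113 j{\left(-4 \right)} 80 = 113 \left(\frac{1}{3} + \left(-4\right)^{2} - -28\right) 80 = 113 \left(\frac{1}{3} + 16 + 28\right) 80 = 113 \cdot \frac{133}{3} \cdot 80 = \frac{15029}{3} \cdot 80 = \frac{1202320}{3}$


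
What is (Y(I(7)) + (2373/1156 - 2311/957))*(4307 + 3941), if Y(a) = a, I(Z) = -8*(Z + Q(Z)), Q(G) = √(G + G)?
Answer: -128571694234/276573 - 65984*√14 ≈ -7.1176e+5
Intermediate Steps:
Q(G) = √2*√G (Q(G) = √(2*G) = √2*√G)
I(Z) = -8*Z - 8*√2*√Z (I(Z) = -8*(Z + √2*√Z) = -8*Z - 8*√2*√Z)
(Y(I(7)) + (2373/1156 - 2311/957))*(4307 + 3941) = ((-8*7 - 8*√2*√7) + (2373/1156 - 2311/957))*(4307 + 3941) = ((-56 - 8*√14) + (2373*(1/1156) - 2311*1/957))*8248 = ((-56 - 8*√14) + (2373/1156 - 2311/957))*8248 = ((-56 - 8*√14) - 400555/1106292)*8248 = (-62352907/1106292 - 8*√14)*8248 = -128571694234/276573 - 65984*√14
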